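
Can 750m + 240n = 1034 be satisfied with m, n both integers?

gcd(750, 240) = 30  (750 = 3·240 + 30, 240 = 8·30).
30 does not divide 1034 (remainder 14), so no integer solutions.

no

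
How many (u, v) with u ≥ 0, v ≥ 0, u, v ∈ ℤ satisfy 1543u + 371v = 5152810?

gcd(1543, 371):
  1543 = 4·371 + 59
  371 = 6·59 + 17
  59 = 3·17 + 8
  17 = 2·8 + 1
  8 = 8·1
so gcd(1543, 371) = 1.
Back-substitute for Bézout coefficients:
  1 = 17 - 2·8
  ... = 1543·(-44) + 371·(183)
Scale by 5152810: one solution is (-226723640, 942964230). Reduce u mod 371: (25, 13785).
General: u = 25 + 371t, v = 13785 - 1543t.
u ≥ 0 ⇒ t ≥ 0; v ≥ 0 ⇒ t ≤ 8. So t ∈ [0, 8]: 9 solutions.

9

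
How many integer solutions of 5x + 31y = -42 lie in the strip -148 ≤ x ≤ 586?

23

gcd(31, 5):
  31 = 6*5 + 1
  5 = 5*1
so gcd(31, 5) = 1.
Back-substitute for Bézout coefficients:
  1 = 31 - 6*5
  ... = 5*(-6) + 31*(1)
Scale by -42: particular solution (252, -42); reduce x mod 31: (4, -2).
General solution: x = 4 + 31t, y = -2 - 5t for integer t.
-148 ≤ 4 + 31t ≤ 586 gives t ∈ [-4, 18], which is 23 values.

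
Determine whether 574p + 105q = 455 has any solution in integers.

gcd(574, 105):
  574 = 5·105 + 49
  105 = 2·49 + 7
  49 = 7·7
so gcd(574, 105) = 7.
7 divides 455, so integer solutions exist.

yes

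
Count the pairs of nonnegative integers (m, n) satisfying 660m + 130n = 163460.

gcd(660, 130) = 10.
By Bézout, 660·(1) + 130·(-5) = 10.
One solution: (5, 1232).
General: m = 5 + 13t, n = 1232 - 66t.
m ≥ 0 ⇒ t ≥ 0; n ≥ 0 ⇒ t ≤ 18. So t ∈ [0, 18]: 19 solutions.

19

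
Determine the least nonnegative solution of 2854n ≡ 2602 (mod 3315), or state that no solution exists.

433

gcd(3315, 2854) = 1  (3315 = 1*2854 + 461, 2854 = 6*461 + 88, 461 = 5*88 + 21, 88 = 4*21 + 4, 21 = 5*4 + 1, 4 = 4*1).
1 divides 2602, so solutions exist.
Back-substituting, 2854*(-791) + 3315*(681) = 1.
So 2854*(-791) ≡ 1 (mod 3315); multiply by 2602: n ≡ -2058182 (mod 3315).
Smallest nonnegative: n = -2058182 mod 3315 = 433.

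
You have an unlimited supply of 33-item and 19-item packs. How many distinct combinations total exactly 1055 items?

Need nonnegative integers with 33j + 19k = 1055.
gcd(33, 19) = 1, and 33·(-4) + 19·(7) = 1.
So (j₀, k₀) = (-4220, 7385); general j = -4220 + 19t, k = 7385 - 33t.
j ≥ 0 ⇒ t ≥ 223; k ≥ 0 ⇒ t ≤ 223. That's 1 value of t.

1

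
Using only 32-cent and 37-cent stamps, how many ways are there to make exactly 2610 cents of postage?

Need nonnegative integers with 32j + 37k = 2610.
gcd(32, 37) = 1, and 32·(-15) + 37·(13) = 1.
So (j₀, k₀) = (-39150, 33930); general j = -39150 + 37t, k = 33930 - 32t.
j ≥ 0 ⇒ t ≥ 1059; k ≥ 0 ⇒ t ≤ 1060. That's 2 values of t.

2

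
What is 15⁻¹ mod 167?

gcd(167, 15):
  167 = 11×15 + 2
  15 = 7×2 + 1
  2 = 2×1
so gcd(167, 15) = 1.
Back-substitute for Bézout coefficients:
  1 = 15 - 7×2
  ... = 15×(78) + 167×(-7)
So 15×78 ≡ 1 (mod 167), and 78 mod 167 = 78.

78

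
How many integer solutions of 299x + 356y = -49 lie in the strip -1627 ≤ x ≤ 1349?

9

gcd(356, 299):
  356 = 1·299 + 57
  299 = 5·57 + 14
  57 = 4·14 + 1
  14 = 14·1
so gcd(356, 299) = 1.
Back-substitute for Bézout coefficients:
  1 = 57 - 4·14
  ... = 299·(-25) + 356·(21)
Scale by -49: particular solution (1225, -1029); reduce x mod 356: (157, -132).
General solution: x = 157 + 356t, y = -132 - 299t for integer t.
-1627 ≤ 157 + 356t ≤ 1349 gives t ∈ [-5, 3], which is 9 values.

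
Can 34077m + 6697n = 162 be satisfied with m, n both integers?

gcd(34077, 6697) = 37  (34077 = 5·6697 + 592, 6697 = 11·592 + 185, 592 = 3·185 + 37, 185 = 5·37).
37 does not divide 162 (remainder 14), so no integer solutions.

no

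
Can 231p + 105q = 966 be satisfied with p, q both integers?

gcd(231, 105):
  231 = 2×105 + 21
  105 = 5×21
so gcd(231, 105) = 21.
21 divides 966, so integer solutions exist.

yes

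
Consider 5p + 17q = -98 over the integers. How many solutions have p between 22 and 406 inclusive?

gcd(17, 5) = 1  (17 = 3×5 + 2, 5 = 2×2 + 1, 2 = 2×1).
Back-substituting, 5×(7) + 17×(-2) = 1.
Scale by -98: particular solution (-686, 196); reduce p mod 17: (11, -9).
General solution: p = 11 + 17t, q = -9 - 5t for integer t.
22 ≤ 11 + 17t ≤ 406 gives t ∈ [1, 23], which is 23 values.

23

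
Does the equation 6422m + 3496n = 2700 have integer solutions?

gcd(6422, 3496) = 38.
38 does not divide 2700 (remainder 2), so no integer solutions.

no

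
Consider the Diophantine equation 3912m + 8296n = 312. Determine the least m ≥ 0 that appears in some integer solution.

gcd(8296, 3912):
  8296 = 2×3912 + 472
  3912 = 8×472 + 136
  472 = 3×136 + 64
  136 = 2×64 + 8
  64 = 8×8
so gcd(8296, 3912) = 8.
8 divides 312, so solutions exist.
Back-substitute for Bézout coefficients:
  8 = 136 - 2×64
  ... = 3912×(123) + 8296×(-58)
Scale by 312/8 = 39: (m₀, n₀) = (4797, -2262).
General solution: m = 4797 + 1037t, n = -2262 - 489t for integer t.
m ≥ 0: smallest is 4797 mod 1037 = 649 (at t = -4), with n = -306.

649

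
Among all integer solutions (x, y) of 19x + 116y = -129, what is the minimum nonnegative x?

97

gcd(116, 19):
  116 = 6·19 + 2
  19 = 9·2 + 1
  2 = 2·1
so gcd(116, 19) = 1.
1 divides -129, so solutions exist.
Back-substitute for Bézout coefficients:
  1 = 19 - 9·2
  ... = 19·(55) + 116·(-9)
Scale by -129/1 = -129: (x₀, y₀) = (-7095, 1161).
General solution: x = -7095 + 116t, y = 1161 - 19t for integer t.
x ≥ 0: smallest is -7095 mod 116 = 97 (at t = 62), with y = -17.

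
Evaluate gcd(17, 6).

1

gcd(17, 6) = 1  (17 = 2*6 + 5, 6 = 1*5 + 1, 5 = 5*1).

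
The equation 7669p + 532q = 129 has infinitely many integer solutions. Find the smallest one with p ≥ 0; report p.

405

gcd(7669, 532):
  7669 = 14·532 + 221
  532 = 2·221 + 90
  221 = 2·90 + 41
  90 = 2·41 + 8
  41 = 5·8 + 1
  8 = 8·1
so gcd(7669, 532) = 1.
1 divides 129, so solutions exist.
Back-substitute for Bézout coefficients:
  1 = 41 - 5·8
  ... = 7669·(65) + 532·(-937)
Scale by 129/1 = 129: (p₀, q₀) = (8385, -120873).
General solution: p = 8385 + 532t, q = -120873 - 7669t for integer t.
p ≥ 0: smallest is 8385 mod 532 = 405 (at t = -15), with q = -5838.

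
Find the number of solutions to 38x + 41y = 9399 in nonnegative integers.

gcd(41, 38):
  41 = 1·38 + 3
  38 = 12·3 + 2
  3 = 1·2 + 1
  2 = 2·1
so gcd(41, 38) = 1.
Back-substitute for Bézout coefficients:
  1 = 3 - 1·2
  ... = 38·(-14) + 41·(13)
Scale by 9399: one solution is (-131586, 122187). Reduce x mod 41: (24, 207).
General: x = 24 + 41t, y = 207 - 38t.
x ≥ 0 ⇒ t ≥ 0; y ≥ 0 ⇒ t ≤ 5. So t ∈ [0, 5]: 6 solutions.

6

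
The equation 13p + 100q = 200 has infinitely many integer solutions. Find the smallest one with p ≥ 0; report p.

gcd(100, 13):
  100 = 7×13 + 9
  13 = 1×9 + 4
  9 = 2×4 + 1
  4 = 4×1
so gcd(100, 13) = 1.
1 divides 200, so solutions exist.
Back-substitute for Bézout coefficients:
  1 = 9 - 2×4
  ... = 13×(-23) + 100×(3)
Scale by 200/1 = 200: (p₀, q₀) = (-4600, 600).
General solution: p = -4600 + 100t, q = 600 - 13t for integer t.
p ≥ 0: smallest is -4600 mod 100 = 0 (at t = 46), with q = 2.

0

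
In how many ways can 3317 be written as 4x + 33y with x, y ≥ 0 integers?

25

gcd(33, 4) = 1.
By Bézout, 4×(-8) + 33×(1) = 1.
One solution: (29, 97).
General: x = 29 + 33t, y = 97 - 4t.
x ≥ 0 ⇒ t ≥ 0; y ≥ 0 ⇒ t ≤ 24. So t ∈ [0, 24]: 25 solutions.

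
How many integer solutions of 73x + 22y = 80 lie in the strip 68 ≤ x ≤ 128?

gcd(73, 22):
  73 = 3*22 + 7
  22 = 3*7 + 1
  7 = 7*1
so gcd(73, 22) = 1.
Back-substitute for Bézout coefficients:
  1 = 22 - 3*7
  ... = 73*(-3) + 22*(10)
Scale by 80: particular solution (-240, 800); reduce x mod 22: (2, -3).
General solution: x = 2 + 22t, y = -3 - 73t for integer t.
68 ≤ 2 + 22t ≤ 128 gives t ∈ [3, 5], which is 3 values.

3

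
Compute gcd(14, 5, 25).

gcd(14, 5):
  14 = 2*5 + 4
  5 = 1*4 + 1
  4 = 4*1
so gcd(14, 5) = 1.
gcd(1, 25) = 1.

1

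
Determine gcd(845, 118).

gcd(845, 118):
  845 = 7·118 + 19
  118 = 6·19 + 4
  19 = 4·4 + 3
  4 = 1·3 + 1
  3 = 3·1
so gcd(845, 118) = 1.

1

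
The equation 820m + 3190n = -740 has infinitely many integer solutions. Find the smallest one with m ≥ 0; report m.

gcd(3190, 820) = 10.
10 divides -740, so solutions exist.
By Bézout, 820×(-35) + 3190×(9) = 10.
Scale by -740/10 = -74: (m₀, n₀) = (2590, -666).
General solution: m = 2590 + 319t, n = -666 - 82t for integer t.
m ≥ 0: smallest is 2590 mod 319 = 38 (at t = -8), with n = -10.

38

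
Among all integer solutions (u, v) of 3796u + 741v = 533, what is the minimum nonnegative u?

gcd(3796, 741) = 13.
13 divides 533, so solutions exist.
By Bézout, 3796*(-8) + 741*(41) = 13.
Scale by 533/13 = 41: (u₀, v₀) = (-328, 1681).
General solution: u = -328 + 57t, v = 1681 - 292t for integer t.
u ≥ 0: smallest is -328 mod 57 = 14 (at t = 6), with v = -71.

14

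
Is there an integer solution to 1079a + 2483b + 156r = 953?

no

gcd(2483, 1079) = 13  (2483 = 2*1079 + 325, 1079 = 3*325 + 104, 325 = 3*104 + 13, 104 = 8*13).
gcd(13, 156) = 13.
13 does not divide 953 (remainder 4), so no integer solutions.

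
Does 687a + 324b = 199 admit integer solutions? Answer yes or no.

gcd(687, 324) = 3  (687 = 2×324 + 39, 324 = 8×39 + 12, 39 = 3×12 + 3, 12 = 4×3).
3 does not divide 199 (remainder 1), so no integer solutions.

no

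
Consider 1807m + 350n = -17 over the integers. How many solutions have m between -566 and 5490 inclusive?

gcd(1807, 350) = 1.
By Bézout, 1807*(43) + 350*(-222) = 1.
Particular solution: (319, -1647).
General solution: m = 319 + 350t, n = -1647 - 1807t for integer t.
-566 ≤ 319 + 350t ≤ 5490 gives t ∈ [-2, 14], which is 17 values.

17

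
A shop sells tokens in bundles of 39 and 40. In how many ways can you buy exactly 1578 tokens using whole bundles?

1

Need nonnegative integers with 39j + 40k = 1578.
gcd(39, 40) = 1, and 39·(-1) + 40·(1) = 1.
So (j₀, k₀) = (-1578, 1578); general j = -1578 + 40t, k = 1578 - 39t.
j ≥ 0 ⇒ t ≥ 40; k ≥ 0 ⇒ t ≤ 40. That's 1 value of t.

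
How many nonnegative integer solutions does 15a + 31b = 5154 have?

11

gcd(31, 15):
  31 = 2*15 + 1
  15 = 15*1
so gcd(31, 15) = 1.
Back-substitute for Bézout coefficients:
  1 = 31 - 2*15
  ... = 15*(-2) + 31*(1)
Scale by 5154: one solution is (-10308, 5154). Reduce a mod 31: (15, 159).
General: a = 15 + 31t, b = 159 - 15t.
a ≥ 0 ⇒ t ≥ 0; b ≥ 0 ⇒ t ≤ 10. So t ∈ [0, 10]: 11 solutions.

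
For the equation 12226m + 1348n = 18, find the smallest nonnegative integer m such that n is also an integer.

287

gcd(12226, 1348):
  12226 = 9·1348 + 94
  1348 = 14·94 + 32
  94 = 2·32 + 30
  32 = 1·30 + 2
  30 = 15·2
so gcd(12226, 1348) = 2.
2 divides 18, so solutions exist.
Back-substitute for Bézout coefficients:
  2 = 32 - 1·30
  ... = 12226·(-43) + 1348·(390)
Scale by 18/2 = 9: (m₀, n₀) = (-387, 3510).
General solution: m = -387 + 674t, n = 3510 - 6113t for integer t.
m ≥ 0: smallest is -387 mod 674 = 287 (at t = 1), with n = -2603.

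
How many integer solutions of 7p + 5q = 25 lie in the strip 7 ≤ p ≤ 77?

14

gcd(7, 5) = 1.
By Bézout, 7×(-2) + 5×(3) = 1.
Particular solution: (0, 5).
General solution: p = 0 + 5t, q = 5 - 7t for integer t.
7 ≤ 0 + 5t ≤ 77 gives t ∈ [2, 15], which is 14 values.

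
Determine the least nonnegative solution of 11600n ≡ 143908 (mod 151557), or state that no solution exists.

22955

gcd(151557, 11600) = 1  (151557 = 13*11600 + 757, 11600 = 15*757 + 245, 757 = 3*245 + 22, 245 = 11*22 + 3, 22 = 7*3 + 1, 3 = 3*1).
1 divides 143908, so solutions exist.
Back-substituting, 11600*(-48250) + 151557*(3693) = 1.
So 11600*(-48250) ≡ 1 (mod 151557); multiply by 143908: n ≡ -6943561000 (mod 151557).
Smallest nonnegative: n = -6943561000 mod 151557 = 22955.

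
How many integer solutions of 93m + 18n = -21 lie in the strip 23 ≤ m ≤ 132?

19

gcd(93, 18):
  93 = 5×18 + 3
  18 = 6×3
so gcd(93, 18) = 3.
Back-substitute for Bézout coefficients:
  3 = 93 - 5×18
  ... = 93×(1) + 18×(-5)
Scale by -7: particular solution (-7, 35); reduce m mod 6: (5, -27).
General solution: m = 5 + 6t, n = -27 - 31t for integer t.
23 ≤ 5 + 6t ≤ 132 gives t ∈ [3, 21], which is 19 values.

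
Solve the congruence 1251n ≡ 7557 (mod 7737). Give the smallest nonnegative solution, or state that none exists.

909

gcd(7737, 1251):
  7737 = 6·1251 + 231
  1251 = 5·231 + 96
  231 = 2·96 + 39
  96 = 2·39 + 18
  39 = 2·18 + 3
  18 = 6·3
so gcd(7737, 1251) = 3.
3 divides 7557, so solutions exist.
Back-substitute for Bézout coefficients:
  3 = 39 - 2·18
  ... = 1251·(-402) + 7737·(65)
So 1251·(-402) ≡ 3 (mod 7737); multiply by 2519: n ≡ -1012638 (mod 2579).
Smallest nonnegative: n = -1012638 mod 2579 = 909.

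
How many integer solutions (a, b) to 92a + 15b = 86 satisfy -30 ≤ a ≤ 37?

gcd(92, 15) = 1  (92 = 6×15 + 2, 15 = 7×2 + 1, 2 = 2×1).
Back-substituting, 92×(-7) + 15×(43) = 1.
Scale by 86: particular solution (-602, 3698); reduce a mod 15: (13, -74).
General solution: a = 13 + 15t, b = -74 - 92t for integer t.
-30 ≤ 13 + 15t ≤ 37 gives t ∈ [-2, 1], which is 4 values.

4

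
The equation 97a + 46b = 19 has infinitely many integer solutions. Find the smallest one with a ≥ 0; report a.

gcd(97, 46):
  97 = 2*46 + 5
  46 = 9*5 + 1
  5 = 5*1
so gcd(97, 46) = 1.
1 divides 19, so solutions exist.
Back-substitute for Bézout coefficients:
  1 = 46 - 9*5
  ... = 97*(-9) + 46*(19)
Scale by 19/1 = 19: (a₀, b₀) = (-171, 361).
General solution: a = -171 + 46t, b = 361 - 97t for integer t.
a ≥ 0: smallest is -171 mod 46 = 13 (at t = 4), with b = -27.

13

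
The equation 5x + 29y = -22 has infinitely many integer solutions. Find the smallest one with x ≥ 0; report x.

gcd(29, 5) = 1.
1 divides -22, so solutions exist.
By Bézout, 5*(6) + 29*(-1) = 1.
Scale by -22/1 = -22: (x₀, y₀) = (-132, 22).
General solution: x = -132 + 29t, y = 22 - 5t for integer t.
x ≥ 0: smallest is -132 mod 29 = 13 (at t = 5), with y = -3.

13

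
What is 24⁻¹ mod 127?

90

gcd(127, 24) = 1.
By Bézout, 24*(-37) + 127*(7) = 1.
So 24*-37 ≡ 1 (mod 127), and -37 mod 127 = 90.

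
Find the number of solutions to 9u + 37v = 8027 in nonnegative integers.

gcd(37, 9) = 1  (37 = 4·9 + 1, 9 = 9·1).
Back-substituting, 9·(-4) + 37·(1) = 1.
Scale by 8027: one solution is (-32108, 8027). Reduce u mod 37: (8, 215).
General: u = 8 + 37t, v = 215 - 9t.
u ≥ 0 ⇒ t ≥ 0; v ≥ 0 ⇒ t ≤ 23. So t ∈ [0, 23]: 24 solutions.

24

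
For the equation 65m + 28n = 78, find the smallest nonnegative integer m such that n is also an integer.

18

gcd(65, 28):
  65 = 2*28 + 9
  28 = 3*9 + 1
  9 = 9*1
so gcd(65, 28) = 1.
1 divides 78, so solutions exist.
Back-substitute for Bézout coefficients:
  1 = 28 - 3*9
  ... = 65*(-3) + 28*(7)
Scale by 78/1 = 78: (m₀, n₀) = (-234, 546).
General solution: m = -234 + 28t, n = 546 - 65t for integer t.
m ≥ 0: smallest is -234 mod 28 = 18 (at t = 9), with n = -39.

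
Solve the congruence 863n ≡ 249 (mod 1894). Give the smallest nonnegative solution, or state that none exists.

gcd(1894, 863) = 1  (1894 = 2×863 + 168, 863 = 5×168 + 23, 168 = 7×23 + 7, 23 = 3×7 + 2, 7 = 3×2 + 1, 2 = 2×1).
1 divides 249, so solutions exist.
Back-substituting, 863×(-823) + 1894×(375) = 1.
So 863×(-823) ≡ 1 (mod 1894); multiply by 249: n ≡ -204927 (mod 1894).
Smallest nonnegative: n = -204927 mod 1894 = 1519.

1519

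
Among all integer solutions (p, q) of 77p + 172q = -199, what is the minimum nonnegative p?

89

gcd(172, 77) = 1.
1 divides -199, so solutions exist.
By Bézout, 77×(-67) + 172×(30) = 1.
Scale by -199/1 = -199: (p₀, q₀) = (13333, -5970).
General solution: p = 13333 + 172t, q = -5970 - 77t for integer t.
p ≥ 0: smallest is 13333 mod 172 = 89 (at t = -77), with q = -41.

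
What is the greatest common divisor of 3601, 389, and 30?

gcd(3601, 389) = 1  (3601 = 9×389 + 100, 389 = 3×100 + 89, 100 = 1×89 + 11, 89 = 8×11 + 1, 11 = 11×1).
gcd(1, 30) = 1.

1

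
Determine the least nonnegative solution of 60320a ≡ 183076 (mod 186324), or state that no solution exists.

gcd(186324, 60320):
  186324 = 3*60320 + 5364
  60320 = 11*5364 + 1316
  5364 = 4*1316 + 100
  1316 = 13*100 + 16
  100 = 6*16 + 4
  16 = 4*4
so gcd(186324, 60320) = 4.
4 divides 183076, so solutions exist.
Back-substitute for Bézout coefficients:
  4 = 100 - 6*16
  ... = 60320*(-11185) + 186324*(3621)
So 60320*(-11185) ≡ 4 (mod 186324); multiply by 45769: a ≡ -511926265 (mod 46581).
Smallest nonnegative: a = -511926265 mod 46581 = 45506.

45506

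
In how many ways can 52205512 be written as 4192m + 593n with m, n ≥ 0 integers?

gcd(4192, 593):
  4192 = 7·593 + 41
  593 = 14·41 + 19
  41 = 2·19 + 3
  19 = 6·3 + 1
  3 = 3·1
so gcd(4192, 593) = 1.
Back-substitute for Bézout coefficients:
  1 = 19 - 6·3
  ... = 4192·(-188) + 593·(1329)
Scale by 52205512: one solution is (-9814636256, 69381125448). Reduce m mod 593: (4, 88008).
General: m = 4 + 593t, n = 88008 - 4192t.
m ≥ 0 ⇒ t ≥ 0; n ≥ 0 ⇒ t ≤ 20. So t ∈ [0, 20]: 21 solutions.

21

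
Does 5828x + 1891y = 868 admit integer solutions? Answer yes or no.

yes

gcd(5828, 1891) = 31  (5828 = 3·1891 + 155, 1891 = 12·155 + 31, 155 = 5·31).
31 divides 868, so integer solutions exist.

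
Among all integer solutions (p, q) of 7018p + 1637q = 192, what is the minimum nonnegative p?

84

gcd(7018, 1637) = 1.
1 divides 192, so solutions exist.
By Bézout, 7018*(512) + 1637*(-2195) = 1.
Scale by 192/1 = 192: (p₀, q₀) = (98304, -421440).
General solution: p = 98304 + 1637t, q = -421440 - 7018t for integer t.
p ≥ 0: smallest is 98304 mod 1637 = 84 (at t = -60), with q = -360.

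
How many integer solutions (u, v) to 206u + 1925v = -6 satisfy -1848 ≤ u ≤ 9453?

6

gcd(1925, 206) = 1  (1925 = 9*206 + 71, 206 = 2*71 + 64, 71 = 1*64 + 7, 64 = 9*7 + 1, 7 = 7*1).
Back-substituting, 206*(271) + 1925*(-29) = 1.
Scale by -6: particular solution (-1626, 174); reduce u mod 1925: (299, -32).
General solution: u = 299 + 1925t, v = -32 - 206t for integer t.
-1848 ≤ 299 + 1925t ≤ 9453 gives t ∈ [-1, 4], which is 6 values.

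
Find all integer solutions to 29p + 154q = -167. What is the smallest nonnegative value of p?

127

gcd(154, 29):
  154 = 5×29 + 9
  29 = 3×9 + 2
  9 = 4×2 + 1
  2 = 2×1
so gcd(154, 29) = 1.
1 divides -167, so solutions exist.
Back-substitute for Bézout coefficients:
  1 = 9 - 4×2
  ... = 29×(-69) + 154×(13)
Scale by -167/1 = -167: (p₀, q₀) = (11523, -2171).
General solution: p = 11523 + 154t, q = -2171 - 29t for integer t.
p ≥ 0: smallest is 11523 mod 154 = 127 (at t = -74), with q = -25.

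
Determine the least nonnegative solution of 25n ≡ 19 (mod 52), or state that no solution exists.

7

gcd(52, 25) = 1  (52 = 2×25 + 2, 25 = 12×2 + 1, 2 = 2×1).
1 divides 19, so solutions exist.
Back-substituting, 25×(25) + 52×(-12) = 1.
So 25×(25) ≡ 1 (mod 52); multiply by 19: n ≡ 475 (mod 52).
Smallest nonnegative: n = 475 mod 52 = 7.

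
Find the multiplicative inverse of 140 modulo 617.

119

gcd(617, 140) = 1.
By Bézout, 140*(119) + 617*(-27) = 1.
So 140*119 ≡ 1 (mod 617), and 119 mod 617 = 119.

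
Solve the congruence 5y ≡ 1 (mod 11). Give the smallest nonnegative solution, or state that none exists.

9

gcd(11, 5) = 1  (11 = 2*5 + 1, 5 = 5*1).
1 divides 1, so solutions exist.
Back-substituting, 5*(-2) + 11*(1) = 1.
So 5*(-2) ≡ 1 (mod 11); multiply by 1: y ≡ -2 (mod 11).
Smallest nonnegative: y = -2 mod 11 = 9.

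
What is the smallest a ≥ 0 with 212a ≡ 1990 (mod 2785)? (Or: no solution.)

gcd(2785, 212):
  2785 = 13·212 + 29
  212 = 7·29 + 9
  29 = 3·9 + 2
  9 = 4·2 + 1
  2 = 2·1
so gcd(2785, 212) = 1.
1 divides 1990, so solutions exist.
Back-substitute for Bézout coefficients:
  1 = 9 - 4·2
  ... = 212·(1248) + 2785·(-95)
So 212·(1248) ≡ 1 (mod 2785); multiply by 1990: a ≡ 2483520 (mod 2785).
Smallest nonnegative: a = 2483520 mod 2785 = 2085.

2085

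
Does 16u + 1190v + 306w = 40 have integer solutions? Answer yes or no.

yes

gcd(1190, 16) = 2  (1190 = 74×16 + 6, 16 = 2×6 + 4, 6 = 1×4 + 2, 4 = 2×2).
gcd(2, 306) = 2.
2 divides 40, so integer solutions exist.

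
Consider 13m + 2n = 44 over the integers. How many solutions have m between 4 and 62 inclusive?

30

gcd(13, 2) = 1  (13 = 6·2 + 1, 2 = 2·1).
Back-substituting, 13·(1) + 2·(-6) = 1.
Scale by 44: particular solution (44, -264); reduce m mod 2: (0, 22).
General solution: m = 0 + 2t, n = 22 - 13t for integer t.
4 ≤ 0 + 2t ≤ 62 gives t ∈ [2, 31], which is 30 values.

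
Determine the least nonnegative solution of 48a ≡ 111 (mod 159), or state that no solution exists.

gcd(159, 48) = 3  (159 = 3×48 + 15, 48 = 3×15 + 3, 15 = 5×3).
3 divides 111, so solutions exist.
Back-substituting, 48×(10) + 159×(-3) = 3.
So 48×(10) ≡ 3 (mod 159); multiply by 37: a ≡ 370 (mod 53).
Smallest nonnegative: a = 370 mod 53 = 52.

52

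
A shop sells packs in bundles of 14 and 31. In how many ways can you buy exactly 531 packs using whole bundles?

Need nonnegative integers with 14j + 31k = 531.
gcd(14, 31) = 1, and 14·(-11) + 31·(5) = 1.
So (j₀, k₀) = (-5841, 2655); general j = -5841 + 31t, k = 2655 - 14t.
j ≥ 0 ⇒ t ≥ 189; k ≥ 0 ⇒ t ≤ 189. That's 1 value of t.

1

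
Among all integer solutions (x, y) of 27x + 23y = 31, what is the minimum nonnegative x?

2

gcd(27, 23):
  27 = 1×23 + 4
  23 = 5×4 + 3
  4 = 1×3 + 1
  3 = 3×1
so gcd(27, 23) = 1.
1 divides 31, so solutions exist.
Back-substitute for Bézout coefficients:
  1 = 4 - 1×3
  ... = 27×(6) + 23×(-7)
Scale by 31/1 = 31: (x₀, y₀) = (186, -217).
General solution: x = 186 + 23t, y = -217 - 27t for integer t.
x ≥ 0: smallest is 186 mod 23 = 2 (at t = -8), with y = -1.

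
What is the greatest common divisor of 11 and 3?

gcd(11, 3) = 1  (11 = 3*3 + 2, 3 = 1*2 + 1, 2 = 2*1).

1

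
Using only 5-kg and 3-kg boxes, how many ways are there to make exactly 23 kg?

Need nonnegative integers with 5j + 3k = 23.
gcd(5, 3) = 1, and 5·(-1) + 3·(2) = 1.
So (j₀, k₀) = (-23, 46); general j = -23 + 3t, k = 46 - 5t.
j ≥ 0 ⇒ t ≥ 8; k ≥ 0 ⇒ t ≤ 9. That's 2 values of t.

2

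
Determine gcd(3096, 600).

24

gcd(3096, 600) = 24  (3096 = 5×600 + 96, 600 = 6×96 + 24, 96 = 4×24).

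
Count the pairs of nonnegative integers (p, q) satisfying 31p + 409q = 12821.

1

gcd(409, 31) = 1  (409 = 13*31 + 6, 31 = 5*6 + 1, 6 = 6*1).
Back-substituting, 31*(66) + 409*(-5) = 1.
Scale by 12821: one solution is (846186, -64105). Reduce p mod 409: (374, 3).
General: p = 374 + 409t, q = 3 - 31t.
p ≥ 0 ⇒ t ≥ 0; q ≥ 0 ⇒ t ≤ 0. So t ∈ [0, 0]: 1 solution.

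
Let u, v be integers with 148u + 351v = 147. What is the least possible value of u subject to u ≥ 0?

gcd(351, 148):
  351 = 2*148 + 55
  148 = 2*55 + 38
  55 = 1*38 + 17
  38 = 2*17 + 4
  17 = 4*4 + 1
  4 = 4*1
so gcd(351, 148) = 1.
1 divides 147, so solutions exist.
Back-substitute for Bézout coefficients:
  1 = 17 - 4*4
  ... = 148*(-83) + 351*(35)
Scale by 147/1 = 147: (u₀, v₀) = (-12201, 5145).
General solution: u = -12201 + 351t, v = 5145 - 148t for integer t.
u ≥ 0: smallest is -12201 mod 351 = 84 (at t = 35), with v = -35.

84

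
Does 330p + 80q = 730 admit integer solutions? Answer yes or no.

yes

gcd(330, 80) = 10  (330 = 4*80 + 10, 80 = 8*10).
10 divides 730, so integer solutions exist.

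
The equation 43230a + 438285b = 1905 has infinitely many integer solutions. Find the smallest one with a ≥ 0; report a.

18158

gcd(438285, 43230):
  438285 = 10·43230 + 5985
  43230 = 7·5985 + 1335
  5985 = 4·1335 + 645
  1335 = 2·645 + 45
  645 = 14·45 + 15
  45 = 3·15
so gcd(438285, 43230) = 15.
15 divides 1905, so solutions exist.
Back-substitute for Bézout coefficients:
  15 = 645 - 14·45
  ... = 43230·(-9520) + 438285·(939)
Scale by 1905/15 = 127: (a₀, b₀) = (-1209040, 119253).
General solution: a = -1209040 + 29219t, b = 119253 - 2882t for integer t.
a ≥ 0: smallest is -1209040 mod 29219 = 18158 (at t = 42), with b = -1791.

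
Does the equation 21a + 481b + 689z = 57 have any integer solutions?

yes

gcd(481, 21) = 1  (481 = 22*21 + 19, 21 = 1*19 + 2, 19 = 9*2 + 1, 2 = 2*1).
gcd(1, 689) = 1.
1 divides 57, so integer solutions exist.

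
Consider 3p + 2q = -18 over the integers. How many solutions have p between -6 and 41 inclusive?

gcd(3, 2) = 1  (3 = 1*2 + 1, 2 = 2*1).
Back-substituting, 3*(1) + 2*(-1) = 1.
Scale by -18: particular solution (-18, 18); reduce p mod 2: (0, -9).
General solution: p = 0 + 2t, q = -9 - 3t for integer t.
-6 ≤ 0 + 2t ≤ 41 gives t ∈ [-3, 20], which is 24 values.

24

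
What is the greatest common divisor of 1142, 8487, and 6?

1

gcd(8487, 1142) = 1  (8487 = 7·1142 + 493, 1142 = 2·493 + 156, 493 = 3·156 + 25, 156 = 6·25 + 6, 25 = 4·6 + 1, 6 = 6·1).
gcd(1, 6) = 1.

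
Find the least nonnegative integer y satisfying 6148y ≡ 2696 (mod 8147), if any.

557

gcd(8147, 6148) = 1  (8147 = 1×6148 + 1999, 6148 = 3×1999 + 151, 1999 = 13×151 + 36, 151 = 4×36 + 7, 36 = 5×7 + 1, 7 = 7×1).
1 divides 2696, so solutions exist.
Back-substituting, 6148×(-1133) + 8147×(855) = 1.
So 6148×(-1133) ≡ 1 (mod 8147); multiply by 2696: y ≡ -3054568 (mod 8147).
Smallest nonnegative: y = -3054568 mod 8147 = 557.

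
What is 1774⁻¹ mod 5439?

1720

gcd(5439, 1774) = 1  (5439 = 3*1774 + 117, 1774 = 15*117 + 19, 117 = 6*19 + 3, 19 = 6*3 + 1, 3 = 3*1).
Back-substituting, 1774*(1720) + 5439*(-561) = 1.
So 1774*1720 ≡ 1 (mod 5439), and 1720 mod 5439 = 1720.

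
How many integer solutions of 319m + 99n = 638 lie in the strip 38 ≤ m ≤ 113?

gcd(319, 99) = 11  (319 = 3*99 + 22, 99 = 4*22 + 11, 22 = 2*11).
Back-substituting, 319*(-4) + 99*(13) = 11.
Scale by 58: particular solution (-232, 754); reduce m mod 9: (2, 0).
General solution: m = 2 + 9t, n = 0 - 29t for integer t.
38 ≤ 2 + 9t ≤ 113 gives t ∈ [4, 12], which is 9 values.

9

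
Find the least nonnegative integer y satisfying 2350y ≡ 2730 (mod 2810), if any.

159

gcd(2810, 2350) = 10.
10 divides 2730, so solutions exist.
By Bézout, 2350·(-55) + 2810·(46) = 10.
So 2350·(-55) ≡ 10 (mod 2810); multiply by 273: y ≡ -15015 (mod 281).
Smallest nonnegative: y = -15015 mod 281 = 159.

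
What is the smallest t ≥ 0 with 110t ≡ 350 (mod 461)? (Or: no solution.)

gcd(461, 110) = 1.
1 divides 350, so solutions exist.
By Bézout, 110*(-88) + 461*(21) = 1.
So 110*(-88) ≡ 1 (mod 461); multiply by 350: t ≡ -30800 (mod 461).
Smallest nonnegative: t = -30800 mod 461 = 87.

87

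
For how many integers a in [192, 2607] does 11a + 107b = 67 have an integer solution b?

gcd(107, 11) = 1.
By Bézout, 11*(39) + 107*(-4) = 1.
Particular solution: (45, -4).
General solution: a = 45 + 107t, b = -4 - 11t for integer t.
192 ≤ 45 + 107t ≤ 2607 gives t ∈ [2, 23], which is 22 values.

22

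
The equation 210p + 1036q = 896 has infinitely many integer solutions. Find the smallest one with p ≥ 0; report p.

24

gcd(1036, 210):
  1036 = 4·210 + 196
  210 = 1·196 + 14
  196 = 14·14
so gcd(1036, 210) = 14.
14 divides 896, so solutions exist.
Back-substitute for Bézout coefficients:
  14 = 210 - 1·196
  ... = 210·(5) + 1036·(-1)
Scale by 896/14 = 64: (p₀, q₀) = (320, -64).
General solution: p = 320 + 74t, q = -64 - 15t for integer t.
p ≥ 0: smallest is 320 mod 74 = 24 (at t = -4), with q = -4.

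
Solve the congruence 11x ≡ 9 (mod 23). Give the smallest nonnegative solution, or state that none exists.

5

gcd(23, 11) = 1  (23 = 2×11 + 1, 11 = 11×1).
1 divides 9, so solutions exist.
Back-substituting, 11×(-2) + 23×(1) = 1.
So 11×(-2) ≡ 1 (mod 23); multiply by 9: x ≡ -18 (mod 23).
Smallest nonnegative: x = -18 mod 23 = 5.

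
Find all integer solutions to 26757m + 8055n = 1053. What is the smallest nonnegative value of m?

gcd(26757, 8055) = 9  (26757 = 3×8055 + 2592, 8055 = 3×2592 + 279, 2592 = 9×279 + 81, 279 = 3×81 + 36, 81 = 2×36 + 9, 36 = 4×9).
9 divides 1053, so solutions exist.
Back-substituting, 26757×(202) + 8055×(-671) = 9.
Scale by 1053/9 = 117: (m₀, n₀) = (23634, -78507).
General solution: m = 23634 + 895t, n = -78507 - 2973t for integer t.
m ≥ 0: smallest is 23634 mod 895 = 364 (at t = -26), with n = -1209.

364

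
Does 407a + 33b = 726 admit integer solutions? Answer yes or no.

gcd(407, 33) = 11.
11 divides 726, so integer solutions exist.

yes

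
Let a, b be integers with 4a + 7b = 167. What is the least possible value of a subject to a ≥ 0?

gcd(7, 4):
  7 = 1×4 + 3
  4 = 1×3 + 1
  3 = 3×1
so gcd(7, 4) = 1.
1 divides 167, so solutions exist.
Back-substitute for Bézout coefficients:
  1 = 4 - 1×3
  ... = 4×(2) + 7×(-1)
Scale by 167/1 = 167: (a₀, b₀) = (334, -167).
General solution: a = 334 + 7t, b = -167 - 4t for integer t.
a ≥ 0: smallest is 334 mod 7 = 5 (at t = -47), with b = 21.

5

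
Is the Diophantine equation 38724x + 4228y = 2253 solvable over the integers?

gcd(38724, 4228) = 28  (38724 = 9×4228 + 672, 4228 = 6×672 + 196, 672 = 3×196 + 84, 196 = 2×84 + 28, 84 = 3×28).
28 does not divide 2253 (remainder 13), so no integer solutions.

no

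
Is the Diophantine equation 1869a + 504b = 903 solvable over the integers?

gcd(1869, 504) = 21  (1869 = 3×504 + 357, 504 = 1×357 + 147, 357 = 2×147 + 63, 147 = 2×63 + 21, 63 = 3×21).
21 divides 903, so integer solutions exist.

yes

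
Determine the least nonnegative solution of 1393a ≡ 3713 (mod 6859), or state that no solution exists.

gcd(6859, 1393):
  6859 = 4·1393 + 1287
  1393 = 1·1287 + 106
  1287 = 12·106 + 15
  106 = 7·15 + 1
  15 = 15·1
so gcd(6859, 1393) = 1.
1 divides 3713, so solutions exist.
Back-substitute for Bézout coefficients:
  1 = 106 - 7·15
  ... = 1393·(453) + 6859·(-92)
So 1393·(453) ≡ 1 (mod 6859); multiply by 3713: a ≡ 1681989 (mod 6859).
Smallest nonnegative: a = 1681989 mod 6859 = 1534.

1534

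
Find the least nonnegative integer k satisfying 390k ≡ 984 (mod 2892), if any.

136

gcd(2892, 390) = 6.
6 divides 984, so solutions exist.
By Bézout, 390·(89) + 2892·(-12) = 6.
So 390·(89) ≡ 6 (mod 2892); multiply by 164: k ≡ 14596 (mod 482).
Smallest nonnegative: k = 14596 mod 482 = 136.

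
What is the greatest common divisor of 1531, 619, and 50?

1

gcd(1531, 619) = 1  (1531 = 2×619 + 293, 619 = 2×293 + 33, 293 = 8×33 + 29, 33 = 1×29 + 4, 29 = 7×4 + 1, 4 = 4×1).
gcd(1, 50) = 1.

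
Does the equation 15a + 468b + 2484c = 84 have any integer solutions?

yes

gcd(468, 15) = 3  (468 = 31×15 + 3, 15 = 5×3).
gcd(3, 2484) = 3.
3 divides 84, so integer solutions exist.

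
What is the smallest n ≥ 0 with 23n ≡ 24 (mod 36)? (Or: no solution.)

12

gcd(36, 23):
  36 = 1×23 + 13
  23 = 1×13 + 10
  13 = 1×10 + 3
  10 = 3×3 + 1
  3 = 3×1
so gcd(36, 23) = 1.
1 divides 24, so solutions exist.
Back-substitute for Bézout coefficients:
  1 = 10 - 3×3
  ... = 23×(11) + 36×(-7)
So 23×(11) ≡ 1 (mod 36); multiply by 24: n ≡ 264 (mod 36).
Smallest nonnegative: n = 264 mod 36 = 12.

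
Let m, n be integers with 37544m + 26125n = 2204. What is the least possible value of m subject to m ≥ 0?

1016

gcd(37544, 26125):
  37544 = 1×26125 + 11419
  26125 = 2×11419 + 3287
  11419 = 3×3287 + 1558
  3287 = 2×1558 + 171
  1558 = 9×171 + 19
  171 = 9×19
so gcd(37544, 26125) = 19.
19 divides 2204, so solutions exist.
Back-substitute for Bézout coefficients:
  19 = 1558 - 9×171
  ... = 37544×(151) + 26125×(-217)
Scale by 2204/19 = 116: (m₀, n₀) = (17516, -25172).
General solution: m = 17516 + 1375t, n = -25172 - 1976t for integer t.
m ≥ 0: smallest is 17516 mod 1375 = 1016 (at t = -12), with n = -1460.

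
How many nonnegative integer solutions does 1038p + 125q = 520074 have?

4

gcd(1038, 125):
  1038 = 8*125 + 38
  125 = 3*38 + 11
  38 = 3*11 + 5
  11 = 2*5 + 1
  5 = 5*1
so gcd(1038, 125) = 1.
Back-substitute for Bézout coefficients:
  1 = 11 - 2*5
  ... = 1038*(-23) + 125*(191)
Scale by 520074: one solution is (-11961702, 99334134). Reduce p mod 125: (48, 3762).
General: p = 48 + 125t, q = 3762 - 1038t.
p ≥ 0 ⇒ t ≥ 0; q ≥ 0 ⇒ t ≤ 3. So t ∈ [0, 3]: 4 solutions.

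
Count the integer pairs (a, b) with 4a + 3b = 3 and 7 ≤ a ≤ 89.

27

gcd(4, 3):
  4 = 1*3 + 1
  3 = 3*1
so gcd(4, 3) = 1.
Back-substitute for Bézout coefficients:
  1 = 4 - 1*3
  ... = 4*(1) + 3*(-1)
Scale by 3: particular solution (3, -3); reduce a mod 3: (0, 1).
General solution: a = 0 + 3t, b = 1 - 4t for integer t.
7 ≤ 0 + 3t ≤ 89 gives t ∈ [3, 29], which is 27 values.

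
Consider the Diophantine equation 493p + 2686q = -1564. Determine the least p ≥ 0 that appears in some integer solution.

gcd(2686, 493):
  2686 = 5×493 + 221
  493 = 2×221 + 51
  221 = 4×51 + 17
  51 = 3×17
so gcd(2686, 493) = 17.
17 divides -1564, so solutions exist.
Back-substitute for Bézout coefficients:
  17 = 221 - 4×51
  ... = 493×(-49) + 2686×(9)
Scale by -1564/17 = -92: (p₀, q₀) = (4508, -828).
General solution: p = 4508 + 158t, q = -828 - 29t for integer t.
p ≥ 0: smallest is 4508 mod 158 = 84 (at t = -28), with q = -16.

84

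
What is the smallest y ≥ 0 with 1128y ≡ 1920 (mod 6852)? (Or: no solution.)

gcd(6852, 1128) = 12.
12 divides 1920, so solutions exist.
By Bézout, 1128·(-164) + 6852·(27) = 12.
So 1128·(-164) ≡ 12 (mod 6852); multiply by 160: y ≡ -26240 (mod 571).
Smallest nonnegative: y = -26240 mod 571 = 26.

26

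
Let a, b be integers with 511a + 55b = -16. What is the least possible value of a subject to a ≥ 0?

54

gcd(511, 55):
  511 = 9*55 + 16
  55 = 3*16 + 7
  16 = 2*7 + 2
  7 = 3*2 + 1
  2 = 2*1
so gcd(511, 55) = 1.
1 divides -16, so solutions exist.
Back-substitute for Bézout coefficients:
  1 = 7 - 3*2
  ... = 511*(-24) + 55*(223)
Scale by -16/1 = -16: (a₀, b₀) = (384, -3568).
General solution: a = 384 + 55t, b = -3568 - 511t for integer t.
a ≥ 0: smallest is 384 mod 55 = 54 (at t = -6), with b = -502.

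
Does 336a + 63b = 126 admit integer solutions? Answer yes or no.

yes

gcd(336, 63):
  336 = 5×63 + 21
  63 = 3×21
so gcd(336, 63) = 21.
21 divides 126, so integer solutions exist.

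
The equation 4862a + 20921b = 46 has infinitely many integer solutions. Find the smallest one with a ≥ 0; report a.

gcd(20921, 4862) = 1  (20921 = 4·4862 + 1473, 4862 = 3·1473 + 443, 1473 = 3·443 + 144, 443 = 3·144 + 11, 144 = 13·11 + 1, 11 = 11·1).
1 divides 46, so solutions exist.
Back-substituting, 4862·(-1889) + 20921·(439) = 1.
Scale by 46/1 = 46: (a₀, b₀) = (-86894, 20194).
General solution: a = -86894 + 20921t, b = 20194 - 4862t for integer t.
a ≥ 0: smallest is -86894 mod 20921 = 17711 (at t = 5), with b = -4116.

17711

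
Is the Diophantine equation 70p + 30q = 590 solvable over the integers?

yes

gcd(70, 30) = 10  (70 = 2·30 + 10, 30 = 3·10).
10 divides 590, so integer solutions exist.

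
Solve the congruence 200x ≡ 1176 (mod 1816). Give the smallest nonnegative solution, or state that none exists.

gcd(1816, 200):
  1816 = 9·200 + 16
  200 = 12·16 + 8
  16 = 2·8
so gcd(1816, 200) = 8.
8 divides 1176, so solutions exist.
Back-substitute for Bézout coefficients:
  8 = 200 - 12·16
  ... = 200·(109) + 1816·(-12)
So 200·(109) ≡ 8 (mod 1816); multiply by 147: x ≡ 16023 (mod 227).
Smallest nonnegative: x = 16023 mod 227 = 133.

133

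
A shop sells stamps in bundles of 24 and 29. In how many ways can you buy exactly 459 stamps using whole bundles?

1

Need nonnegative integers with 24j + 29k = 459.
gcd(24, 29) = 1, and 24·(-6) + 29·(5) = 1.
So (j₀, k₀) = (-2754, 2295); general j = -2754 + 29t, k = 2295 - 24t.
j ≥ 0 ⇒ t ≥ 95; k ≥ 0 ⇒ t ≤ 95. That's 1 value of t.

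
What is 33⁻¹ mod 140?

gcd(140, 33):
  140 = 4*33 + 8
  33 = 4*8 + 1
  8 = 8*1
so gcd(140, 33) = 1.
Back-substitute for Bézout coefficients:
  1 = 33 - 4*8
  ... = 33*(17) + 140*(-4)
So 33*17 ≡ 1 (mod 140), and 17 mod 140 = 17.

17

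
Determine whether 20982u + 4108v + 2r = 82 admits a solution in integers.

yes

gcd(20982, 4108) = 26  (20982 = 5×4108 + 442, 4108 = 9×442 + 130, 442 = 3×130 + 52, 130 = 2×52 + 26, 52 = 2×26).
gcd(26, 2) = 2.
2 divides 82, so integer solutions exist.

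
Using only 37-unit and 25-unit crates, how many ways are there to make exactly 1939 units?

Need nonnegative integers with 37j + 25k = 1939.
gcd(37, 25) = 1, and 37·(-2) + 25·(3) = 1.
So (j₀, k₀) = (-3878, 5817); general j = -3878 + 25t, k = 5817 - 37t.
j ≥ 0 ⇒ t ≥ 156; k ≥ 0 ⇒ t ≤ 157. That's 2 values of t.

2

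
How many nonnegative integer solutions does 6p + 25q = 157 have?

gcd(25, 6):
  25 = 4×6 + 1
  6 = 6×1
so gcd(25, 6) = 1.
Back-substitute for Bézout coefficients:
  1 = 25 - 4×6
  ... = 6×(-4) + 25×(1)
Scale by 157: one solution is (-628, 157). Reduce p mod 25: (22, 1).
General: p = 22 + 25t, q = 1 - 6t.
p ≥ 0 ⇒ t ≥ 0; q ≥ 0 ⇒ t ≤ 0. So t ∈ [0, 0]: 1 solution.

1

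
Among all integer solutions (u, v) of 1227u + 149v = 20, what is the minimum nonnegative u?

gcd(1227, 149) = 1  (1227 = 8*149 + 35, 149 = 4*35 + 9, 35 = 3*9 + 8, 9 = 1*8 + 1, 8 = 8*1).
1 divides 20, so solutions exist.
Back-substituting, 1227*(-17) + 149*(140) = 1.
Scale by 20/1 = 20: (u₀, v₀) = (-340, 2800).
General solution: u = -340 + 149t, v = 2800 - 1227t for integer t.
u ≥ 0: smallest is -340 mod 149 = 107 (at t = 3), with v = -881.

107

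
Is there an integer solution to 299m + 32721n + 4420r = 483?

gcd(32721, 299):
  32721 = 109·299 + 130
  299 = 2·130 + 39
  130 = 3·39 + 13
  39 = 3·13
so gcd(32721, 299) = 13.
gcd(13, 4420) = 13.
13 does not divide 483 (remainder 2), so no integer solutions.

no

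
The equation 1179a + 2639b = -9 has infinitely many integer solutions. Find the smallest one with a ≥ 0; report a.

1390

gcd(2639, 1179):
  2639 = 2·1179 + 281
  1179 = 4·281 + 55
  281 = 5·55 + 6
  55 = 9·6 + 1
  6 = 6·1
so gcd(2639, 1179) = 1.
1 divides -9, so solutions exist.
Back-substitute for Bézout coefficients:
  1 = 55 - 9·6
  ... = 1179·(432) + 2639·(-193)
Scale by -9/1 = -9: (a₀, b₀) = (-3888, 1737).
General solution: a = -3888 + 2639t, b = 1737 - 1179t for integer t.
a ≥ 0: smallest is -3888 mod 2639 = 1390 (at t = 2), with b = -621.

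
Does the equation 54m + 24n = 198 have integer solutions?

gcd(54, 24) = 6  (54 = 2*24 + 6, 24 = 4*6).
6 divides 198, so integer solutions exist.

yes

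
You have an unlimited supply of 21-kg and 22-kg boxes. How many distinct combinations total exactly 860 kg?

Need nonnegative integers with 21j + 22k = 860.
gcd(21, 22) = 1, and 21·(-1) + 22·(1) = 1.
So (j₀, k₀) = (-860, 860); general j = -860 + 22t, k = 860 - 21t.
j ≥ 0 ⇒ t ≥ 40; k ≥ 0 ⇒ t ≤ 40. That's 1 value of t.

1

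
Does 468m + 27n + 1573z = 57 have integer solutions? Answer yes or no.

gcd(468, 27) = 9  (468 = 17*27 + 9, 27 = 3*9).
gcd(9, 1573) = 1.
1 divides 57, so integer solutions exist.

yes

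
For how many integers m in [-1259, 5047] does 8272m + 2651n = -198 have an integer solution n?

26

gcd(8272, 2651) = 11  (8272 = 3×2651 + 319, 2651 = 8×319 + 99, 319 = 3×99 + 22, 99 = 4×22 + 11, 22 = 2×11).
Back-substituting, 8272×(-108) + 2651×(337) = 11.
Scale by -18: particular solution (1944, -6066); reduce m mod 241: (16, -50).
General solution: m = 16 + 241t, n = -50 - 752t for integer t.
-1259 ≤ 16 + 241t ≤ 5047 gives t ∈ [-5, 20], which is 26 values.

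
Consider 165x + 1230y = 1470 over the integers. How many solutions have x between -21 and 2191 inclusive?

27

gcd(1230, 165) = 15.
By Bézout, 165×(15) + 1230×(-2) = 15.
Particular solution: (76, -9).
General solution: x = 76 + 82t, y = -9 - 11t for integer t.
-21 ≤ 76 + 82t ≤ 2191 gives t ∈ [-1, 25], which is 27 values.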